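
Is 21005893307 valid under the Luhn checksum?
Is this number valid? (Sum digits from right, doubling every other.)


Luhn sum = 41
41 mod 10 = 1

Invalid (Luhn sum mod 10 = 1)


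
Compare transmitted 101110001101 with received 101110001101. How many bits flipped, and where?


XOR: 000000000000

0 errors (received matches sent)


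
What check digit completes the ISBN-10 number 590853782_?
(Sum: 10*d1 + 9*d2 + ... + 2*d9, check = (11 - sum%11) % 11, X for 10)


Weighted sum: 288
288 mod 11 = 2

Check digit: 9


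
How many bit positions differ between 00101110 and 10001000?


XOR: 10100110
Count of 1s: 4

4


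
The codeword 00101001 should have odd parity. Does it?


Number of 1s: 3

Yes, parity is correct (3 ones)


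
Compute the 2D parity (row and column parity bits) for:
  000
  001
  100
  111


Row parities: 0111
Column parities: 010

Row P: 0111, Col P: 010, Corner: 1


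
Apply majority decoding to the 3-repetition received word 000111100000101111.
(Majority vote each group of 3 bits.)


Groups: 000, 111, 100, 000, 101, 111
Majority votes: 010011

010011


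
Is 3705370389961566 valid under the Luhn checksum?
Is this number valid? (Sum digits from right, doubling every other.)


Luhn sum = 81
81 mod 10 = 1

Invalid (Luhn sum mod 10 = 1)


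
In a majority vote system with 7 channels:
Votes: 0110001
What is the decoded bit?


Ones: 3 out of 7
Threshold: 4

0 (3/7 voted 1)


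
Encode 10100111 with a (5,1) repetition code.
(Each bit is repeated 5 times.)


Each bit -> 5 copies

1111100000111110000000000111111111111111


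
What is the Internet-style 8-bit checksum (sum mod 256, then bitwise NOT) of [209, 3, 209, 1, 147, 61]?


Sum = 630 mod 256 = 118
Complement = 137

137


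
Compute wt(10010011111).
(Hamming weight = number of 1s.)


Counting 1s in 10010011111

7


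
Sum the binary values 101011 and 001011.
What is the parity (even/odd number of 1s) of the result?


101011 = 43
001011 = 11
Sum = 54 = 110110
1s count = 4

even parity (4 ones in 110110)


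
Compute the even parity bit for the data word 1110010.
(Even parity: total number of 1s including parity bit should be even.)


Number of 1s in data: 4
Parity bit: 0

0


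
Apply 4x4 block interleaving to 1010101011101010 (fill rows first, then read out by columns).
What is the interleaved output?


Matrix:
  1010
  1010
  1110
  1010
Read columns: 1111001011110000

1111001011110000


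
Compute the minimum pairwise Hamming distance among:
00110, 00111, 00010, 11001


Comparing all pairs, minimum distance: 1
Can detect 0 errors, correct 0 errors

1


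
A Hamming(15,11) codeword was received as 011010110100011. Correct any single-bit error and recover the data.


Syndrome = 0: no error detected

Data: 11010100011 (no errors)


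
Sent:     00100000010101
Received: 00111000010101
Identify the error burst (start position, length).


XOR: 00011000000000

Burst at position 3, length 2


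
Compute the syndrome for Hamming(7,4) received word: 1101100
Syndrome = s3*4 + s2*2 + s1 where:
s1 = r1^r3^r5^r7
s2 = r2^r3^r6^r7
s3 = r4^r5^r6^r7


s1=0, s2=1, s3=0

Syndrome = 2 (error at position 2)


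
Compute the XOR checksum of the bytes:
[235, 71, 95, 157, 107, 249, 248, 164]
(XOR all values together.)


XOR chain: 235 ^ 71 ^ 95 ^ 157 ^ 107 ^ 249 ^ 248 ^ 164 = 160

160


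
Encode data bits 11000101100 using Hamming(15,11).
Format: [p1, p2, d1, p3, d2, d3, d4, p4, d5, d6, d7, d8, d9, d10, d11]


Parity bits: p1=1, p2=0, p3=1, p4=1

101110010101100


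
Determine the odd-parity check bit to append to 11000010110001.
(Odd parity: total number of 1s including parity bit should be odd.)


Number of 1s in data: 6
Parity bit: 1

1


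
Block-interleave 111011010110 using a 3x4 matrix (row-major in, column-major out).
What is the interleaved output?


Matrix:
  1110
  1101
  0110
Read columns: 110111101010

110111101010


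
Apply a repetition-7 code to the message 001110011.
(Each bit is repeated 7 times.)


Each bit -> 7 copies

000000000000001111111111111111111110000000000000011111111111111


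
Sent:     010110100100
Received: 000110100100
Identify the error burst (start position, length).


XOR: 010000000000

Burst at position 1, length 1


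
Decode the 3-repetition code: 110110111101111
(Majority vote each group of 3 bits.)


Groups: 110, 110, 111, 101, 111
Majority votes: 11111

11111


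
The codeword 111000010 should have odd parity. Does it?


Number of 1s: 4

No, parity error (4 ones)


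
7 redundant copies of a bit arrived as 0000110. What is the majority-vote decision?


Ones: 2 out of 7
Threshold: 4

0 (2/7 voted 1)


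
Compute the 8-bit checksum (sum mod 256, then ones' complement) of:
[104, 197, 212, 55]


Sum = 568 mod 256 = 56
Complement = 199

199


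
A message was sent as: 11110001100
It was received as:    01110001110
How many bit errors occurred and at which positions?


XOR: 10000000010

2 error(s) at position(s): 0, 9


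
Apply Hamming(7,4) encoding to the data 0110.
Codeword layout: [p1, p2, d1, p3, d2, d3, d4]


Parity bits: p1=1, p2=1, p3=0

1100110


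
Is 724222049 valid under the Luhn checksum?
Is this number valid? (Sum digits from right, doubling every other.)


Luhn sum = 42
42 mod 10 = 2

Invalid (Luhn sum mod 10 = 2)


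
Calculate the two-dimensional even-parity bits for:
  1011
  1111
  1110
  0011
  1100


Row parities: 10100
Column parities: 0101

Row P: 10100, Col P: 0101, Corner: 0


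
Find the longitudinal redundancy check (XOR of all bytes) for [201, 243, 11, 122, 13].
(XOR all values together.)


XOR chain: 201 ^ 243 ^ 11 ^ 122 ^ 13 = 70

70


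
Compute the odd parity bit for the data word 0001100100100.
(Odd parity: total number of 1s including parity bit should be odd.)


Number of 1s in data: 4
Parity bit: 1

1


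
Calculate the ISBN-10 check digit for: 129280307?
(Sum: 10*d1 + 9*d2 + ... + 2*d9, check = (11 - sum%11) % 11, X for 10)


Weighted sum: 188
188 mod 11 = 1

Check digit: X


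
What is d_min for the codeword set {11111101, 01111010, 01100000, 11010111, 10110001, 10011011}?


Comparing all pairs, minimum distance: 3
Can detect 2 errors, correct 1 errors

3


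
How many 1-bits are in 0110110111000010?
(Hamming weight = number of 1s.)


Counting 1s in 0110110111000010

8


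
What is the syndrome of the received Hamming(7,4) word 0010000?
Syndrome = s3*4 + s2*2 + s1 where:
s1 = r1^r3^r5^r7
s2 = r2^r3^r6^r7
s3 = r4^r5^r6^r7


s1=1, s2=1, s3=0

Syndrome = 3 (error at position 3)


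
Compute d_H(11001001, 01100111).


XOR: 10101110
Count of 1s: 5

5


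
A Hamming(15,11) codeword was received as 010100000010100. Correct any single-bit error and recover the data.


Syndrome = 0: no error detected

Data: 00000010100 (no errors)


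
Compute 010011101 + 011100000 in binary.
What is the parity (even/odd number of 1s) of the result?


010011101 = 157
011100000 = 224
Sum = 381 = 101111101
1s count = 7

odd parity (7 ones in 101111101)


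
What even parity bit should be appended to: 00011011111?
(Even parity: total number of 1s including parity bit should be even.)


Number of 1s in data: 7
Parity bit: 1

1


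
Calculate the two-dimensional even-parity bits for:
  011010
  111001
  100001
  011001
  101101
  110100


Row parities: 100101
Column parities: 000010

Row P: 100101, Col P: 000010, Corner: 1


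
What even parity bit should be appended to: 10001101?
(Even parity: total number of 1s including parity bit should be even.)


Number of 1s in data: 4
Parity bit: 0

0


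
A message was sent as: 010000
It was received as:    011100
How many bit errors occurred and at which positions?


XOR: 001100

2 error(s) at position(s): 2, 3


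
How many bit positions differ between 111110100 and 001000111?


XOR: 110110011
Count of 1s: 6

6


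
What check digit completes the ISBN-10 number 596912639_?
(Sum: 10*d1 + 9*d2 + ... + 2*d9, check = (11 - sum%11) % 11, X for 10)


Weighted sum: 309
309 mod 11 = 1

Check digit: X


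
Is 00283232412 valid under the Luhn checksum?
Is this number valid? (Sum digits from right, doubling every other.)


Luhn sum = 31
31 mod 10 = 1

Invalid (Luhn sum mod 10 = 1)


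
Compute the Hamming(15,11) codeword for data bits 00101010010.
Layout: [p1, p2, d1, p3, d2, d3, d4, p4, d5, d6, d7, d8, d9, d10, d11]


Parity bits: p1=0, p2=1, p3=0, p4=1

010001011010010


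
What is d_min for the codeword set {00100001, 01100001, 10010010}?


Comparing all pairs, minimum distance: 1
Can detect 0 errors, correct 0 errors

1


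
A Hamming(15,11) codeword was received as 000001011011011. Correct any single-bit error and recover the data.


Syndrome = 1: error at position 1

Data: 00101011011 (corrected bit 1)


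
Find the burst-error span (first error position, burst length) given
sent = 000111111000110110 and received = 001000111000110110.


XOR: 001111000000000000

Burst at position 2, length 4


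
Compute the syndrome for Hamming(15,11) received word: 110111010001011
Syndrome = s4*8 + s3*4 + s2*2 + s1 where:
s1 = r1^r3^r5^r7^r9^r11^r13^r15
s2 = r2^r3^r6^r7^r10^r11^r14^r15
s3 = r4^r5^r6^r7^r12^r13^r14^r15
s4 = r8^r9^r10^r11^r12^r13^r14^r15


s1=1, s2=0, s3=0, s4=0

Syndrome = 1 (error at position 1)


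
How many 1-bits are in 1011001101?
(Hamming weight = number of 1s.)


Counting 1s in 1011001101

6


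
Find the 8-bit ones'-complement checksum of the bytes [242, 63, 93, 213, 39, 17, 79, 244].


Sum = 990 mod 256 = 222
Complement = 33

33


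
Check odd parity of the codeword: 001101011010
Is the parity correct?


Number of 1s: 6

No, parity error (6 ones)


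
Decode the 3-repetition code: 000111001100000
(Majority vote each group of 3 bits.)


Groups: 000, 111, 001, 100, 000
Majority votes: 01000

01000


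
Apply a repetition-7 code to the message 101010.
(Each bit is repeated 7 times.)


Each bit -> 7 copies

111111100000001111111000000011111110000000


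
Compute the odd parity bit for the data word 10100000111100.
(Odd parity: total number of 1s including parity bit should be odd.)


Number of 1s in data: 6
Parity bit: 1

1


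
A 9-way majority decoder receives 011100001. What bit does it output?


Ones: 4 out of 9
Threshold: 5

0 (4/9 voted 1)


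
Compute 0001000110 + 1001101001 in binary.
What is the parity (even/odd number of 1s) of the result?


0001000110 = 70
1001101001 = 617
Sum = 687 = 1010101111
1s count = 7

odd parity (7 ones in 1010101111)


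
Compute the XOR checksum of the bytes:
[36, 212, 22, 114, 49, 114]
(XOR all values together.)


XOR chain: 36 ^ 212 ^ 22 ^ 114 ^ 49 ^ 114 = 215

215


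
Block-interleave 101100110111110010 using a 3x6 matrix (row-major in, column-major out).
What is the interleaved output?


Matrix:
  101100
  110111
  110010
Read columns: 111011100110011010

111011100110011010


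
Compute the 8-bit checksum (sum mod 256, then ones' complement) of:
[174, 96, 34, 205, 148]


Sum = 657 mod 256 = 145
Complement = 110

110


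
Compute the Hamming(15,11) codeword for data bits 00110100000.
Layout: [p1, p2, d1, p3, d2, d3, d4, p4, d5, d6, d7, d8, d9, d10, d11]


Parity bits: p1=1, p2=1, p3=0, p4=1

110001110100000


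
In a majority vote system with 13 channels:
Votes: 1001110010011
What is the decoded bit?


Ones: 7 out of 13
Threshold: 7

1 (7/13 voted 1)


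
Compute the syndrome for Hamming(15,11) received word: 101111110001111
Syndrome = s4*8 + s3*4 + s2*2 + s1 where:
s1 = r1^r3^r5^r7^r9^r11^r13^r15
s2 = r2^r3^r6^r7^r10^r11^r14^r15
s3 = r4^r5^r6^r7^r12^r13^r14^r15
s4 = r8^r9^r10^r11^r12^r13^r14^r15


s1=0, s2=1, s3=0, s4=1

Syndrome = 10 (error at position 10)


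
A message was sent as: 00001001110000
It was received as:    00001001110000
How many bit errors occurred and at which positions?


XOR: 00000000000000

0 errors (received matches sent)


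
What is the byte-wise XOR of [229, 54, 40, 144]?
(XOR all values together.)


XOR chain: 229 ^ 54 ^ 40 ^ 144 = 107

107


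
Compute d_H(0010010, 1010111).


XOR: 1000101
Count of 1s: 3

3


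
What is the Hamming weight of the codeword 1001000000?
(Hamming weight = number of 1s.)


Counting 1s in 1001000000

2


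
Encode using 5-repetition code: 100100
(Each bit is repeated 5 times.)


Each bit -> 5 copies

111110000000000111110000000000


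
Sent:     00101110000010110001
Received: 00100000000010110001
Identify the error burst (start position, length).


XOR: 00001110000000000000

Burst at position 4, length 3


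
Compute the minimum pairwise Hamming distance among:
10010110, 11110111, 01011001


Comparing all pairs, minimum distance: 3
Can detect 2 errors, correct 1 errors

3


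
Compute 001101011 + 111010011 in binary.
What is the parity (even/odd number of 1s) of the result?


001101011 = 107
111010011 = 467
Sum = 574 = 1000111110
1s count = 6

even parity (6 ones in 1000111110)


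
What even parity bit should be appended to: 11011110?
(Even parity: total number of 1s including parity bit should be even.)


Number of 1s in data: 6
Parity bit: 0

0


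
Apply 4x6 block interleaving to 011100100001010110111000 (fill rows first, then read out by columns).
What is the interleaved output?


Matrix:
  011100
  100001
  010110
  111000
Read columns: 010110111001101000100100

010110111001101000100100


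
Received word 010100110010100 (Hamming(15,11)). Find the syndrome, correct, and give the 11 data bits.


Syndrome = 15: error at position 15

Data: 00010010101 (corrected bit 15)


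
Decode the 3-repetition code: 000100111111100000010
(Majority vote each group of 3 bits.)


Groups: 000, 100, 111, 111, 100, 000, 010
Majority votes: 0011000

0011000


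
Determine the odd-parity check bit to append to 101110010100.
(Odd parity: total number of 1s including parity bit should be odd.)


Number of 1s in data: 6
Parity bit: 1

1


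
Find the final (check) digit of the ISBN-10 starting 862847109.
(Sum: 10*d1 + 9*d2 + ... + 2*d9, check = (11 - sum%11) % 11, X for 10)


Weighted sum: 287
287 mod 11 = 1

Check digit: X


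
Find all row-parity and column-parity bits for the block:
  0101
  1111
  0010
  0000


Row parities: 0010
Column parities: 1000

Row P: 0010, Col P: 1000, Corner: 1


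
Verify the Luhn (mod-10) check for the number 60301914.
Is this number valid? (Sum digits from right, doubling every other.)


Luhn sum = 26
26 mod 10 = 6

Invalid (Luhn sum mod 10 = 6)


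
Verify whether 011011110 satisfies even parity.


Number of 1s: 6

Yes, parity is correct (6 ones)


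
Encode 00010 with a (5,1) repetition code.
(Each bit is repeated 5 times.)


Each bit -> 5 copies

0000000000000001111100000


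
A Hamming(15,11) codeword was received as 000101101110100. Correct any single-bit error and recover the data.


Syndrome = 0: no error detected

Data: 00111110100 (no errors)


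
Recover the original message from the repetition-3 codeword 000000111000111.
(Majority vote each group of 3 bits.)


Groups: 000, 000, 111, 000, 111
Majority votes: 00101

00101


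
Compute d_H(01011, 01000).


XOR: 00011
Count of 1s: 2

2


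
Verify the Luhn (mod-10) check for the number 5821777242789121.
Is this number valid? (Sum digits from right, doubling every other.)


Luhn sum = 71
71 mod 10 = 1

Invalid (Luhn sum mod 10 = 1)


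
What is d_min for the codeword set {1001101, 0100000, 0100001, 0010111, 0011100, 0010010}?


Comparing all pairs, minimum distance: 1
Can detect 0 errors, correct 0 errors

1


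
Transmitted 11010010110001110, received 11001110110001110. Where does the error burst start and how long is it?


XOR: 00011100000000000

Burst at position 3, length 3


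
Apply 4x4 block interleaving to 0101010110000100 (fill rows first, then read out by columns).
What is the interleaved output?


Matrix:
  0101
  0101
  1000
  0100
Read columns: 0010110100001100

0010110100001100


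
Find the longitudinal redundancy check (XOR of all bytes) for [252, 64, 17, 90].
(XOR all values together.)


XOR chain: 252 ^ 64 ^ 17 ^ 90 = 247

247


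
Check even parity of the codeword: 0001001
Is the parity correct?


Number of 1s: 2

Yes, parity is correct (2 ones)


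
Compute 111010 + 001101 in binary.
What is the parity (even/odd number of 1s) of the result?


111010 = 58
001101 = 13
Sum = 71 = 1000111
1s count = 4

even parity (4 ones in 1000111)


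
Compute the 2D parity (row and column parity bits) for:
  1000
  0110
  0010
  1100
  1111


Row parities: 10100
Column parities: 1111

Row P: 10100, Col P: 1111, Corner: 0


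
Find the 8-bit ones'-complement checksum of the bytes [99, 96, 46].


Sum = 241 mod 256 = 241
Complement = 14

14


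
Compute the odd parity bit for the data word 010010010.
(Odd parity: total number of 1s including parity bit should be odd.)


Number of 1s in data: 3
Parity bit: 0

0


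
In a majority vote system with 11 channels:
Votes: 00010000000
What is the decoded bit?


Ones: 1 out of 11
Threshold: 6

0 (1/11 voted 1)


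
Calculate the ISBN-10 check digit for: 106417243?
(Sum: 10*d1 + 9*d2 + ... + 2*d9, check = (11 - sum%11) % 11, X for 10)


Weighted sum: 153
153 mod 11 = 10

Check digit: 1


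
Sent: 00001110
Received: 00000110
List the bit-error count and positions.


XOR: 00001000

1 error(s) at position(s): 4


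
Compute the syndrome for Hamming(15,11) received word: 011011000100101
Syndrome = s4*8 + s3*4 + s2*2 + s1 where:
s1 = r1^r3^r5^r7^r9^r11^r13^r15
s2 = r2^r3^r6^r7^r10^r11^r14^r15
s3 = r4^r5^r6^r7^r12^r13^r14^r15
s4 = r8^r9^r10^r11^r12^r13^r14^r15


s1=0, s2=1, s3=0, s4=1

Syndrome = 10 (error at position 10)


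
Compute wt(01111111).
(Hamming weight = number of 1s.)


Counting 1s in 01111111

7


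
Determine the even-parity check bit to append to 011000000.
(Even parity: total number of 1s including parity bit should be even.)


Number of 1s in data: 2
Parity bit: 0

0


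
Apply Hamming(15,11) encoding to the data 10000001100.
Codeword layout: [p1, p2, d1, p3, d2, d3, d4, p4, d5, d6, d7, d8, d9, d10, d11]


Parity bits: p1=0, p2=1, p3=0, p4=0

011000000001100


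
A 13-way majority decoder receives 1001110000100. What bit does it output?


Ones: 5 out of 13
Threshold: 7

0 (5/13 voted 1)


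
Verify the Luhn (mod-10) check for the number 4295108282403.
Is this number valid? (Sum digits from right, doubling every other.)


Luhn sum = 50
50 mod 10 = 0

Valid (Luhn sum mod 10 = 0)


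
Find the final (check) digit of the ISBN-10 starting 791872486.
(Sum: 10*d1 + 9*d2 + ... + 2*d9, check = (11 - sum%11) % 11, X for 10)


Weighted sum: 319
319 mod 11 = 0

Check digit: 0


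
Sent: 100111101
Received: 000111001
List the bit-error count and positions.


XOR: 100000100

2 error(s) at position(s): 0, 6


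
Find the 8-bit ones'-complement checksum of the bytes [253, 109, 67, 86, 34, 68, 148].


Sum = 765 mod 256 = 253
Complement = 2

2


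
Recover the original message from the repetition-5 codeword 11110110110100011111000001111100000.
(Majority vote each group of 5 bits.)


Groups: 11110, 11011, 01000, 11111, 00000, 11111, 00000
Majority votes: 1101010

1101010


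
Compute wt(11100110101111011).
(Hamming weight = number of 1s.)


Counting 1s in 11100110101111011

12


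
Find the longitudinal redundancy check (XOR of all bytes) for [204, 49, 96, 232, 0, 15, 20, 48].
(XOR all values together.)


XOR chain: 204 ^ 49 ^ 96 ^ 232 ^ 0 ^ 15 ^ 20 ^ 48 = 94

94


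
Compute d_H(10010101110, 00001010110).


XOR: 10011111000
Count of 1s: 6

6


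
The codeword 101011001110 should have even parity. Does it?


Number of 1s: 7

No, parity error (7 ones)


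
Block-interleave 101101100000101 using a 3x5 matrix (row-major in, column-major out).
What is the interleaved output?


Matrix:
  10110
  11000
  00101
Read columns: 110010101100001

110010101100001


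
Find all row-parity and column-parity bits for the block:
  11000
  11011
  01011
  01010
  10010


Row parities: 00100
Column parities: 10000

Row P: 00100, Col P: 10000, Corner: 1


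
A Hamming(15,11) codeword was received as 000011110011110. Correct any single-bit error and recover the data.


Syndrome = 8: error at position 8

Data: 01110011110 (corrected bit 8)


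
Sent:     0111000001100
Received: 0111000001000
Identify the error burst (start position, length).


XOR: 0000000000100

Burst at position 10, length 1


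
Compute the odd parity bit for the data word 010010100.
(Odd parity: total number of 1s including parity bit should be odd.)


Number of 1s in data: 3
Parity bit: 0

0


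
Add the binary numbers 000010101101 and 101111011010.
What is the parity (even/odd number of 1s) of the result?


000010101101 = 173
101111011010 = 3034
Sum = 3207 = 110010000111
1s count = 6

even parity (6 ones in 110010000111)


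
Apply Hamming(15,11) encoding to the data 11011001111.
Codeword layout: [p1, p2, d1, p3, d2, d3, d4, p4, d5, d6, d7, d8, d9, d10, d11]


Parity bits: p1=0, p2=0, p3=0, p4=1

001010111001111


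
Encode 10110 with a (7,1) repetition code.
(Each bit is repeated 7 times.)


Each bit -> 7 copies

11111110000000111111111111110000000


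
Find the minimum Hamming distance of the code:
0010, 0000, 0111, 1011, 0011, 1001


Comparing all pairs, minimum distance: 1
Can detect 0 errors, correct 0 errors

1


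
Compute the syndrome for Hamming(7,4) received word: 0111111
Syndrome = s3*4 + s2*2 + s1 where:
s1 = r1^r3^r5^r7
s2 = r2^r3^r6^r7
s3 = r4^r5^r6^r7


s1=1, s2=0, s3=0

Syndrome = 1 (error at position 1)


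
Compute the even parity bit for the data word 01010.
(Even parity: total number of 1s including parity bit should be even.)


Number of 1s in data: 2
Parity bit: 0

0


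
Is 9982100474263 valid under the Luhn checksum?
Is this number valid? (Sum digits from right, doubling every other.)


Luhn sum = 62
62 mod 10 = 2

Invalid (Luhn sum mod 10 = 2)


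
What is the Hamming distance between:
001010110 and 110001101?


XOR: 111011011
Count of 1s: 7

7


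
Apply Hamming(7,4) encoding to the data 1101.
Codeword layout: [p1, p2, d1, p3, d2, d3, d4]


Parity bits: p1=1, p2=0, p3=0

1010101


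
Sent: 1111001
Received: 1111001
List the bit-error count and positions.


XOR: 0000000

0 errors (received matches sent)


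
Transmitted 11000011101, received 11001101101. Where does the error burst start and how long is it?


XOR: 00001110000

Burst at position 4, length 3


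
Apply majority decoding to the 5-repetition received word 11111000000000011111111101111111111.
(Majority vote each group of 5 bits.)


Groups: 11111, 00000, 00000, 11111, 11110, 11111, 11111
Majority votes: 1001111

1001111


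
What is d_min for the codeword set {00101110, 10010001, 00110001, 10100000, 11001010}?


Comparing all pairs, minimum distance: 2
Can detect 1 errors, correct 0 errors

2


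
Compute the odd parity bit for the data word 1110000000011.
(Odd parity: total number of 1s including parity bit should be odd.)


Number of 1s in data: 5
Parity bit: 0

0


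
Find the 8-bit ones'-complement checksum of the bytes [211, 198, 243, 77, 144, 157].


Sum = 1030 mod 256 = 6
Complement = 249

249


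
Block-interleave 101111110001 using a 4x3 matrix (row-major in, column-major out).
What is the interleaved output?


Matrix:
  101
  111
  110
  001
Read columns: 111001101101

111001101101


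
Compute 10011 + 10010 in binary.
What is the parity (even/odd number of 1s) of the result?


10011 = 19
10010 = 18
Sum = 37 = 100101
1s count = 3

odd parity (3 ones in 100101)


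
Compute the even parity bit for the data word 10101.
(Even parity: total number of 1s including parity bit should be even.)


Number of 1s in data: 3
Parity bit: 1

1


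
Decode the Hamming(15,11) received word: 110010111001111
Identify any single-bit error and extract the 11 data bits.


Syndrome = 0: no error detected

Data: 01011001111 (no errors)


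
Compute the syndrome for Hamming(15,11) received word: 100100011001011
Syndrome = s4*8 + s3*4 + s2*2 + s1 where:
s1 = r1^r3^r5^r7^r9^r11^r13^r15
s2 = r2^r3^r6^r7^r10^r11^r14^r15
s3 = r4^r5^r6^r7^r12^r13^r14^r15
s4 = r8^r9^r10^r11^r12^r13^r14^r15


s1=1, s2=0, s3=0, s4=1

Syndrome = 9 (error at position 9)


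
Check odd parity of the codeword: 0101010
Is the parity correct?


Number of 1s: 3

Yes, parity is correct (3 ones)


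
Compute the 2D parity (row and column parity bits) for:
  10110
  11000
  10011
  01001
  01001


Row parities: 10100
Column parities: 11101

Row P: 10100, Col P: 11101, Corner: 0


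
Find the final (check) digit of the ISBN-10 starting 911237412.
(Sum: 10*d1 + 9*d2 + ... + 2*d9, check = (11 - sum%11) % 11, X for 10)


Weighted sum: 197
197 mod 11 = 10

Check digit: 1


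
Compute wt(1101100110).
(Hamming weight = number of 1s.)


Counting 1s in 1101100110

6


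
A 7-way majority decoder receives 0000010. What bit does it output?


Ones: 1 out of 7
Threshold: 4

0 (1/7 voted 1)


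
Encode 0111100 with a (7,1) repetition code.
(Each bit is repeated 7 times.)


Each bit -> 7 copies

0000000111111111111111111111111111100000000000000


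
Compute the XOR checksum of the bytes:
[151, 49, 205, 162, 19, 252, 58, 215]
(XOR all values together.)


XOR chain: 151 ^ 49 ^ 205 ^ 162 ^ 19 ^ 252 ^ 58 ^ 215 = 203

203


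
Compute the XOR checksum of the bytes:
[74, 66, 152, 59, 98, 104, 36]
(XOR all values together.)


XOR chain: 74 ^ 66 ^ 152 ^ 59 ^ 98 ^ 104 ^ 36 = 133

133


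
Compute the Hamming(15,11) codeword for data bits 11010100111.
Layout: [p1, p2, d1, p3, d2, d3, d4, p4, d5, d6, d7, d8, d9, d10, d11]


Parity bits: p1=1, p2=1, p3=1, p4=0

111110100100111


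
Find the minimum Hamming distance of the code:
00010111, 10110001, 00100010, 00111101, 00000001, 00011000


Comparing all pairs, minimum distance: 3
Can detect 2 errors, correct 1 errors

3


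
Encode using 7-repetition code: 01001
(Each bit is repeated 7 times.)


Each bit -> 7 copies

00000001111111000000000000001111111


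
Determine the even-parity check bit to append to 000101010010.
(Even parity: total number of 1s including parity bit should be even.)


Number of 1s in data: 4
Parity bit: 0

0


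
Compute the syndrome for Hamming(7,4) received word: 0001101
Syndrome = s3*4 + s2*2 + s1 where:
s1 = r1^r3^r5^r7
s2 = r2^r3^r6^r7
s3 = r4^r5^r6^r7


s1=0, s2=1, s3=1

Syndrome = 6 (error at position 6)


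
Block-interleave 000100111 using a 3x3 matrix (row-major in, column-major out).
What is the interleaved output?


Matrix:
  000
  100
  111
Read columns: 011001001

011001001


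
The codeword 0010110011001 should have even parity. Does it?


Number of 1s: 6

Yes, parity is correct (6 ones)


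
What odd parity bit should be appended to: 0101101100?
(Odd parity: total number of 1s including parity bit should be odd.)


Number of 1s in data: 5
Parity bit: 0

0


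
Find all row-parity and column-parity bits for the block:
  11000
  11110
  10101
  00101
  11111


Row parities: 00101
Column parities: 01001

Row P: 00101, Col P: 01001, Corner: 0


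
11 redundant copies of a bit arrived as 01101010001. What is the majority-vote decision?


Ones: 5 out of 11
Threshold: 6

0 (5/11 voted 1)


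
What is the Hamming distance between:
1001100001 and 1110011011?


XOR: 0111111010
Count of 1s: 7

7


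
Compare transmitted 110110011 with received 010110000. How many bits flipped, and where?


XOR: 100000011

3 error(s) at position(s): 0, 7, 8


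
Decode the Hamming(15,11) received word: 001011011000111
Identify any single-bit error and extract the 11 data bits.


Syndrome = 13: error at position 13

Data: 11101000011 (corrected bit 13)


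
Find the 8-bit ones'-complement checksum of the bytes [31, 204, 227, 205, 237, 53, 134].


Sum = 1091 mod 256 = 67
Complement = 188

188


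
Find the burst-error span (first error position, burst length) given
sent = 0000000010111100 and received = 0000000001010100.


XOR: 0000000011101000

Burst at position 8, length 5


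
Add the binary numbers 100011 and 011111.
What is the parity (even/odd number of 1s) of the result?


100011 = 35
011111 = 31
Sum = 66 = 1000010
1s count = 2

even parity (2 ones in 1000010)


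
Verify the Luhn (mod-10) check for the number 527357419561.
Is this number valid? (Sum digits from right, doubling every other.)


Luhn sum = 46
46 mod 10 = 6

Invalid (Luhn sum mod 10 = 6)


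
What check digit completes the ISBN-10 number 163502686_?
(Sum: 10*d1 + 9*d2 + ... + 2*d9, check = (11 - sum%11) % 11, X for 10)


Weighted sum: 193
193 mod 11 = 6

Check digit: 5


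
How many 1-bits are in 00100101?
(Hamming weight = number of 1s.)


Counting 1s in 00100101

3


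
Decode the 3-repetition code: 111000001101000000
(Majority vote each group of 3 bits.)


Groups: 111, 000, 001, 101, 000, 000
Majority votes: 100100

100100


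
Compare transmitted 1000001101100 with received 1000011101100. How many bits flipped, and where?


XOR: 0000010000000

1 error(s) at position(s): 5


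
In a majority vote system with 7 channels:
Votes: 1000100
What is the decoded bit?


Ones: 2 out of 7
Threshold: 4

0 (2/7 voted 1)


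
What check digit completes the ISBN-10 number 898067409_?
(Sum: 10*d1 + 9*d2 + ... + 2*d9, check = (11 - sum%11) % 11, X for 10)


Weighted sum: 330
330 mod 11 = 0

Check digit: 0


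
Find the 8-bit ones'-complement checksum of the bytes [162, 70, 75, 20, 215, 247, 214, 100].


Sum = 1103 mod 256 = 79
Complement = 176

176


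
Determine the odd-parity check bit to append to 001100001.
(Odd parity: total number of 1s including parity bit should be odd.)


Number of 1s in data: 3
Parity bit: 0

0


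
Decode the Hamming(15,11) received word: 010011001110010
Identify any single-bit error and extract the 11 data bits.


Syndrome = 7: error at position 7

Data: 01111110010 (corrected bit 7)


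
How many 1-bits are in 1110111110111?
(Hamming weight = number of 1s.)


Counting 1s in 1110111110111

11


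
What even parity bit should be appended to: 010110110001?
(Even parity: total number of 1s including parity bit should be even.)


Number of 1s in data: 6
Parity bit: 0

0


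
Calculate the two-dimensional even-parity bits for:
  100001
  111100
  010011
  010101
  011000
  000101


Row parities: 001100
Column parities: 000110

Row P: 001100, Col P: 000110, Corner: 0


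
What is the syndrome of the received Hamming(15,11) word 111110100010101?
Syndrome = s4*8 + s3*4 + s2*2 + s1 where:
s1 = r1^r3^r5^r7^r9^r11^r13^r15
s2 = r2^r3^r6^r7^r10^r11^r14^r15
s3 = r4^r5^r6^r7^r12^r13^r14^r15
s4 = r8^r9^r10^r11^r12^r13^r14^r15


s1=1, s2=1, s3=1, s4=1

Syndrome = 15 (error at position 15)


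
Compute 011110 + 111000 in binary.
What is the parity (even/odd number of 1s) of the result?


011110 = 30
111000 = 56
Sum = 86 = 1010110
1s count = 4

even parity (4 ones in 1010110)


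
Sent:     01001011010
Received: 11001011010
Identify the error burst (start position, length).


XOR: 10000000000

Burst at position 0, length 1


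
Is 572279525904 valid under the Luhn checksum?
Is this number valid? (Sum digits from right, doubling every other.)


Luhn sum = 45
45 mod 10 = 5

Invalid (Luhn sum mod 10 = 5)


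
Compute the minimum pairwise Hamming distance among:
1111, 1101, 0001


Comparing all pairs, minimum distance: 1
Can detect 0 errors, correct 0 errors

1


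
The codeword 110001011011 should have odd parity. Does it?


Number of 1s: 7

Yes, parity is correct (7 ones)


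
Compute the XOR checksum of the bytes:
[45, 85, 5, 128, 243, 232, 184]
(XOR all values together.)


XOR chain: 45 ^ 85 ^ 5 ^ 128 ^ 243 ^ 232 ^ 184 = 94

94


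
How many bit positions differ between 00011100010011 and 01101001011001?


XOR: 01110101001010
Count of 1s: 7

7


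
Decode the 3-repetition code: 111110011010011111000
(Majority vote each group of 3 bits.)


Groups: 111, 110, 011, 010, 011, 111, 000
Majority votes: 1110110

1110110


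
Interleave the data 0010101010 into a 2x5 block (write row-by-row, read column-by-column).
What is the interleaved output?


Matrix:
  00101
  01010
Read columns: 0001100110

0001100110


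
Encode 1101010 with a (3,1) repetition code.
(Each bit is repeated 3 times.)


Each bit -> 3 copies

111111000111000111000


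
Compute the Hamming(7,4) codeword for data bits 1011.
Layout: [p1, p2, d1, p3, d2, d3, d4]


Parity bits: p1=0, p2=1, p3=0

0110011


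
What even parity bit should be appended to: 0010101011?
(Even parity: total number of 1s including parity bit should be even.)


Number of 1s in data: 5
Parity bit: 1

1


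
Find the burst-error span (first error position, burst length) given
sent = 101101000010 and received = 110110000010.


XOR: 011011000000

Burst at position 1, length 5


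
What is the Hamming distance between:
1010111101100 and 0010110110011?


XOR: 1000001011111
Count of 1s: 7

7


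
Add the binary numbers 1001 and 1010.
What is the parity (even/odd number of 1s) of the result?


1001 = 9
1010 = 10
Sum = 19 = 10011
1s count = 3

odd parity (3 ones in 10011)


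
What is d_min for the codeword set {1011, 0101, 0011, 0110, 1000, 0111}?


Comparing all pairs, minimum distance: 1
Can detect 0 errors, correct 0 errors

1


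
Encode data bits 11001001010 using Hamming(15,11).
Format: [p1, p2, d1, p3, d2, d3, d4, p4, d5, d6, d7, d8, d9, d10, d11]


Parity bits: p1=1, p2=0, p3=1, p4=1

101110011001010


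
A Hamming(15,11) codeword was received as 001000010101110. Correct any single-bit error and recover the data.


Syndrome = 14: error at position 14

Data: 10000101100 (corrected bit 14)


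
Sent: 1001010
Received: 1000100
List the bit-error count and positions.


XOR: 0001110

3 error(s) at position(s): 3, 4, 5


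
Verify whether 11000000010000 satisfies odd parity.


Number of 1s: 3

Yes, parity is correct (3 ones)


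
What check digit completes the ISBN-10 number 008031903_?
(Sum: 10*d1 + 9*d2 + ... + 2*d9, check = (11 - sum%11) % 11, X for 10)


Weighted sum: 129
129 mod 11 = 8

Check digit: 3


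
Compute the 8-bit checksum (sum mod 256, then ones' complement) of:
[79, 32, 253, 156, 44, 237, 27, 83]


Sum = 911 mod 256 = 143
Complement = 112

112


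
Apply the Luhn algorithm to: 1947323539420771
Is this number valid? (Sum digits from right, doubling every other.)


Luhn sum = 83
83 mod 10 = 3

Invalid (Luhn sum mod 10 = 3)


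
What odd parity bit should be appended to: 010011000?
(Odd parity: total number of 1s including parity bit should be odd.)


Number of 1s in data: 3
Parity bit: 0

0


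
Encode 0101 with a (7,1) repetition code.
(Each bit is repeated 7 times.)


Each bit -> 7 copies

0000000111111100000001111111


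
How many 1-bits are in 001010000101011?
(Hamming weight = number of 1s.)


Counting 1s in 001010000101011

6


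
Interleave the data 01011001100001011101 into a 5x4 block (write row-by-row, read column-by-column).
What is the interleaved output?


Matrix:
  0101
  1001
  1000
  0101
  1101
Read columns: 01101100110000011011

01101100110000011011


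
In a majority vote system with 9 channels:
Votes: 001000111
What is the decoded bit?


Ones: 4 out of 9
Threshold: 5

0 (4/9 voted 1)


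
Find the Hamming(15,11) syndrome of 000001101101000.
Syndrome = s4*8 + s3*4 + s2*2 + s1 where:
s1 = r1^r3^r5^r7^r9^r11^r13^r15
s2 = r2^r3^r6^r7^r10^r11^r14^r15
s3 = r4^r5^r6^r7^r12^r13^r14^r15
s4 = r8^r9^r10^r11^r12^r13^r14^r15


s1=0, s2=1, s3=1, s4=1

Syndrome = 14 (error at position 14)


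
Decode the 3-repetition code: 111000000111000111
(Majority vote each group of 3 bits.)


Groups: 111, 000, 000, 111, 000, 111
Majority votes: 100101

100101


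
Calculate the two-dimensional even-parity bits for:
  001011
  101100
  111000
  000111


Row parities: 1111
Column parities: 011000

Row P: 1111, Col P: 011000, Corner: 0


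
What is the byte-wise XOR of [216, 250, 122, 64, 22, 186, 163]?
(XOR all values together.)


XOR chain: 216 ^ 250 ^ 122 ^ 64 ^ 22 ^ 186 ^ 163 = 23

23


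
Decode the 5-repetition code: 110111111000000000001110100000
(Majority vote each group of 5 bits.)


Groups: 11011, 11110, 00000, 00000, 11101, 00000
Majority votes: 110010

110010


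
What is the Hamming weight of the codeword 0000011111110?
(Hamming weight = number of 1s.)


Counting 1s in 0000011111110

7


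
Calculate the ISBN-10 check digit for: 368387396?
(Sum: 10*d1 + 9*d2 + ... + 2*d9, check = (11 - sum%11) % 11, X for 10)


Weighted sum: 303
303 mod 11 = 6

Check digit: 5


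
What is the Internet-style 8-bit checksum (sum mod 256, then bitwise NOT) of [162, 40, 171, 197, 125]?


Sum = 695 mod 256 = 183
Complement = 72

72


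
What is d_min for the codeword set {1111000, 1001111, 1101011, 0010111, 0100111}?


Comparing all pairs, minimum distance: 2
Can detect 1 errors, correct 0 errors

2


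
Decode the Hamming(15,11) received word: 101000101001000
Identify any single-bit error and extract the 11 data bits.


Syndrome = 0: no error detected

Data: 10011001000 (no errors)


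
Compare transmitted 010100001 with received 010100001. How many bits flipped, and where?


XOR: 000000000

0 errors (received matches sent)


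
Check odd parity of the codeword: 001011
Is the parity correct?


Number of 1s: 3

Yes, parity is correct (3 ones)


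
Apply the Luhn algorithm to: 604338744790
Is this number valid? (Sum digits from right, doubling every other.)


Luhn sum = 61
61 mod 10 = 1

Invalid (Luhn sum mod 10 = 1)


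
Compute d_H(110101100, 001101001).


XOR: 111000101
Count of 1s: 5

5


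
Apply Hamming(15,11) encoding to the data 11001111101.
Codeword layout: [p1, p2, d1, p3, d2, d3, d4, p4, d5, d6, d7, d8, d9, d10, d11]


Parity bits: p1=0, p2=0, p3=0, p4=0

001010001111101


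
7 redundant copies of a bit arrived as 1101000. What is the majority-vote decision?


Ones: 3 out of 7
Threshold: 4

0 (3/7 voted 1)


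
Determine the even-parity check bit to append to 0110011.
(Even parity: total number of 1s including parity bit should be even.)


Number of 1s in data: 4
Parity bit: 0

0


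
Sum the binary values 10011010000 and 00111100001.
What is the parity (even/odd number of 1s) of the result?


10011010000 = 1232
00111100001 = 481
Sum = 1713 = 11010110001
1s count = 6

even parity (6 ones in 11010110001)


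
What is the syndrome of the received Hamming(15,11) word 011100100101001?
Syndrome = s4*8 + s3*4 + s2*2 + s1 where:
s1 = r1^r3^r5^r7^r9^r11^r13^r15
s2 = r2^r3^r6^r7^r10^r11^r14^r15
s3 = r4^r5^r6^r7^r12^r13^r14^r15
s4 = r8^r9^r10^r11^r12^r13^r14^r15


s1=1, s2=1, s3=0, s4=1

Syndrome = 11 (error at position 11)


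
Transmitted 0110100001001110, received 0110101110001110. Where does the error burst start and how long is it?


XOR: 0000001111000000

Burst at position 6, length 4
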